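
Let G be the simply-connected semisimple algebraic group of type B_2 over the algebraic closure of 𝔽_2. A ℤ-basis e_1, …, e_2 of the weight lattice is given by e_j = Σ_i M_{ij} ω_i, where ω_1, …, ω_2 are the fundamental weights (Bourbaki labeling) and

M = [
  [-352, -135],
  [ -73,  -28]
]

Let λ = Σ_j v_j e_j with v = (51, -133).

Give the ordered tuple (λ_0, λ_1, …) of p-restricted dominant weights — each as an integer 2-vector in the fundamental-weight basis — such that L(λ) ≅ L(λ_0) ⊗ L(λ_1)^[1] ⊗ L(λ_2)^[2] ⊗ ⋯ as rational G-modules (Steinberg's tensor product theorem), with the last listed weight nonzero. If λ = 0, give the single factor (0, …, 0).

Compute c_i = Σ_j M_{ij} v_j with v = (51, -133):
  c_1 = (-352)·(51) + (-135)·(-133) = 3
  c_2 = (-73)·(51) + (-28)·(-133) = 1
Expand coordinatewise in base 2:
  c_1 = 3 = 1·2^0 + 1·2^1
  c_2 = 1 = 1·2^0
Factor λ_0 = (1, 1)
Factor λ_1 = (1, 0)

((1, 1), (1, 0))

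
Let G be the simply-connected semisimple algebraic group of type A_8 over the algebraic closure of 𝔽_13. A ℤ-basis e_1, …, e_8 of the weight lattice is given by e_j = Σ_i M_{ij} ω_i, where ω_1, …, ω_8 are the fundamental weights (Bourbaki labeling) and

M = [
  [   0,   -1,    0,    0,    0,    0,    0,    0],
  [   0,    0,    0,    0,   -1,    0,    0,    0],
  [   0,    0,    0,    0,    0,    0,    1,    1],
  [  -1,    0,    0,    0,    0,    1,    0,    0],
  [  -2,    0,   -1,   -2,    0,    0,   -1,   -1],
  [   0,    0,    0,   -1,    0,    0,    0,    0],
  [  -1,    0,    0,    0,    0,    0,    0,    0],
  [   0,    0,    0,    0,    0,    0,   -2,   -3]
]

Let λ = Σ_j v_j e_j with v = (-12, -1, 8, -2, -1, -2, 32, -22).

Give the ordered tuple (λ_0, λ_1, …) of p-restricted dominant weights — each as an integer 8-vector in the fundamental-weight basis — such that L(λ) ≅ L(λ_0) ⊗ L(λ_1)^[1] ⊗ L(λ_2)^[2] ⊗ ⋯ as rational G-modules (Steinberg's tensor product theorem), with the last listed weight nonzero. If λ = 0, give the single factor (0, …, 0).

Converting to the ω-basis (c_i = row i of M dotted with v = (-12, -1, 8, -2, -1, -2, 32, -22)):
  c_1 = (0)·(-12) + (-1)·(-1) + (0)·(8) + (0)·(-2) + (0)·(-1) + (0)·(-2) + (0)·(32) + (0)·(-22) = 1
  c_2 = (0)·(-12) + (0)·(-1) + (0)·(8) + (0)·(-2) + (-1)·(-1) + (0)·(-2) + (0)·(32) + (0)·(-22) = 1
  c_3 = (0)·(-12) + (0)·(-1) + (0)·(8) + (0)·(-2) + (0)·(-1) + (0)·(-2) + (1)·(32) + (1)·(-22) = 10
  c_4 = (-1)·(-12) + (0)·(-1) + (0)·(8) + (0)·(-2) + (0)·(-1) + (1)·(-2) + (0)·(32) + (0)·(-22) = 10
  c_5 = (-2)·(-12) + (0)·(-1) + (-1)·(8) + (-2)·(-2) + (0)·(-1) + (0)·(-2) + (-1)·(32) + (-1)·(-22) = 10
  c_6 = (0)·(-12) + (0)·(-1) + (0)·(8) + (-1)·(-2) + (0)·(-1) + (0)·(-2) + (0)·(32) + (0)·(-22) = 2
  c_7 = (-1)·(-12) + (0)·(-1) + (0)·(8) + (0)·(-2) + (0)·(-1) + (0)·(-2) + (0)·(32) + (0)·(-22) = 12
  c_8 = (0)·(-12) + (0)·(-1) + (0)·(8) + (0)·(-2) + (0)·(-1) + (0)·(-2) + (-2)·(32) + (-3)·(-22) = 2
p = 13; digits c_i = Σ_j d_{ij}·13^j, 0 ≤ d_{ij} < 13:
  c_1 = 1 = 1·13^0
  c_2 = 1 = 1·13^0
  c_3 = 10 = 10·13^0
  c_4 = 10 = 10·13^0
  c_5 = 10 = 10·13^0
  c_6 = 2 = 2·13^0
  c_7 = 12 = 12·13^0
  c_8 = 2 = 2·13^0
λ_0 = (1, 1, 10, 10, 10, 2, 12, 2)

((1, 1, 10, 10, 10, 2, 12, 2),)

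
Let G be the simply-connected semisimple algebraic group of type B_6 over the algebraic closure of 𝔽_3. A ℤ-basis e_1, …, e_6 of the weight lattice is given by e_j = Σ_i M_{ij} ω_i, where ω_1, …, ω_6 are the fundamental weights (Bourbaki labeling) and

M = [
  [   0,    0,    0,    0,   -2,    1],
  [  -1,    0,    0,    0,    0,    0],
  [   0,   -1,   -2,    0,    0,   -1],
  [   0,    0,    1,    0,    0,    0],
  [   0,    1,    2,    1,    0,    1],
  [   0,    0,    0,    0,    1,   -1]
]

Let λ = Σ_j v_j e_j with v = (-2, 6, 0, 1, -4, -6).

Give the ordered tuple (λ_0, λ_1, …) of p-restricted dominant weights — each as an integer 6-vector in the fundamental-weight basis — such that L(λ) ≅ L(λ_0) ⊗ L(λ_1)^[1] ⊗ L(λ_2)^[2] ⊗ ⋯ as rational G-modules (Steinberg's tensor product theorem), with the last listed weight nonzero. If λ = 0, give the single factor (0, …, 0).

((2, 2, 0, 0, 1, 2),)

In the fundamental-weight basis, λ has coordinates c = M·v (v = (-2, 6, 0, 1, -4, -6)):
  c_1 = 0*-2 + 0*6 + 0*0 + 0*1 + -2*-4 + 1*-6 = 2
  c_2 = -1*-2 + 0*6 + 0*0 + 0*1 + 0*-4 + 0*-6 = 2
  c_3 = 0*-2 + -1*6 + -2*0 + 0*1 + 0*-4 + -1*-6 = 0
  c_4 = 0*-2 + 0*6 + 1*0 + 0*1 + 0*-4 + 0*-6 = 0
  c_5 = 0*-2 + 1*6 + 2*0 + 1*1 + 0*-4 + 1*-6 = 1
  c_6 = 0*-2 + 0*6 + 0*0 + 0*1 + 1*-4 + -1*-6 = 2
Base-3 expansion of each c_i:
  c_1 = 2 = 2·3^0
  c_2 = 2 = 2·3^0
  c_3 = 0
  c_4 = 0
  c_5 = 1 = 1·3^0
  c_6 = 2 = 2·3^0
p-restricted factor λ_0 = (2, 2, 0, 0, 1, 2)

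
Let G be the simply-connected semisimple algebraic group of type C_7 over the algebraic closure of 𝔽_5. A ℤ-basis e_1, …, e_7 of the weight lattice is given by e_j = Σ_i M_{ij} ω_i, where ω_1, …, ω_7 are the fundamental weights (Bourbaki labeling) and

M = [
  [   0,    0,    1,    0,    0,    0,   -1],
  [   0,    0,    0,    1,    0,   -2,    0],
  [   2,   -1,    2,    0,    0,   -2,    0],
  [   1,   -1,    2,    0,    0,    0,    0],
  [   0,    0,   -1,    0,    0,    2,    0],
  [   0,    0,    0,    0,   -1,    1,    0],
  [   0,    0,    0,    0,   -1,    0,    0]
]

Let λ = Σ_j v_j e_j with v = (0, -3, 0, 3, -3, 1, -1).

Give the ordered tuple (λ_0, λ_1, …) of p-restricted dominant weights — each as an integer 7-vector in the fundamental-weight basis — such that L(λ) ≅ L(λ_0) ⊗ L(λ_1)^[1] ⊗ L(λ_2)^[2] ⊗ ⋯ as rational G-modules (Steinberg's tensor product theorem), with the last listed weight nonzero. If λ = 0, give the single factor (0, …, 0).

((1, 1, 1, 3, 2, 4, 3),)

In the fundamental-weight basis, λ has coordinates c = M·v (v = (0, -3, 0, 3, -3, 1, -1)):
  c_1 = 0*0 + 0*-3 + 1*0 + 0*3 + 0*-3 + 0*1 + -1*-1 = 1
  c_2 = 0*0 + 0*-3 + 0*0 + 1*3 + 0*-3 + -2*1 + 0*-1 = 1
  c_3 = 2*0 + -1*-3 + 2*0 + 0*3 + 0*-3 + -2*1 + 0*-1 = 1
  c_4 = 1*0 + -1*-3 + 2*0 + 0*3 + 0*-3 + 0*1 + 0*-1 = 3
  c_5 = 0*0 + 0*-3 + -1*0 + 0*3 + 0*-3 + 2*1 + 0*-1 = 2
  c_6 = 0*0 + 0*-3 + 0*0 + 0*3 + -1*-3 + 1*1 + 0*-1 = 4
  c_7 = 0*0 + 0*-3 + 0*0 + 0*3 + -1*-3 + 0*1 + 0*-1 = 3
Expand coordinatewise in base 5:
  c_1 = 1 = 1·5^0
  c_2 = 1 = 1·5^0
  c_3 = 1 = 1·5^0
  c_4 = 3 = 3·5^0
  c_5 = 2 = 2·5^0
  c_6 = 4 = 4·5^0
  c_7 = 3 = 3·5^0
p-restricted factor λ_0 = (1, 1, 1, 3, 2, 4, 3)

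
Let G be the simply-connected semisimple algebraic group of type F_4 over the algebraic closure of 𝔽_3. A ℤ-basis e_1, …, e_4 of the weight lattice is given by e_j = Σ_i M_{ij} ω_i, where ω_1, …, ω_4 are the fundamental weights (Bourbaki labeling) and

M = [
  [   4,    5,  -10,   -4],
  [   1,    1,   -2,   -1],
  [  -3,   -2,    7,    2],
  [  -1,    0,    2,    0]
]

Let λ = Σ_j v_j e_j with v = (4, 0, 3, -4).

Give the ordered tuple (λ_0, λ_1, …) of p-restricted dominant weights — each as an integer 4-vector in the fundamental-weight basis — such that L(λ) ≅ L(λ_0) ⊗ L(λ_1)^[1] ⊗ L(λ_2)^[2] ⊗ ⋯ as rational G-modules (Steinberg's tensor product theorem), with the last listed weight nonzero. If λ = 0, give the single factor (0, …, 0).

((2, 2, 1, 2),)

Compute c_i = Σ_j M_{ij} v_j with v = (4, 0, 3, -4):
  c_1 = (4)·(4) + (5)·(0) + (-10)·(3) + (-4)·(-4) = 2
  c_2 = (1)·(4) + (1)·(0) + (-2)·(3) + (-1)·(-4) = 2
  c_3 = (-3)·(4) + (-2)·(0) + (7)·(3) + (2)·(-4) = 1
  c_4 = (-1)·(4) + (0)·(0) + (2)·(3) + (0)·(-4) = 2
Expand coordinatewise in base 3:
  c_1 = 2 = 2·3^0
  c_2 = 2 = 2·3^0
  c_3 = 1 = 1·3^0
  c_4 = 2 = 2·3^0
Factor λ_0 = (2, 2, 1, 2)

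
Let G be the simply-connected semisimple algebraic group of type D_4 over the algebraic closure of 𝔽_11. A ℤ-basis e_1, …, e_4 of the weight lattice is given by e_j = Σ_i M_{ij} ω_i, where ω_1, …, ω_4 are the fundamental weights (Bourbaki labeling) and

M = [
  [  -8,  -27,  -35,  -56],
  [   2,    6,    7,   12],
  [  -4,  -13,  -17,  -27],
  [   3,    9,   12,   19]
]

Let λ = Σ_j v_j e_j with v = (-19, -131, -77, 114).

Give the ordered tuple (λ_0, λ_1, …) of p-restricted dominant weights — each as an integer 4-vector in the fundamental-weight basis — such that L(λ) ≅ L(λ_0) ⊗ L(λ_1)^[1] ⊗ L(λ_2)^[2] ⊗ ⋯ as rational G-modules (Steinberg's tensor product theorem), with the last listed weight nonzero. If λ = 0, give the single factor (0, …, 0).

Compute c_i = Σ_j M_{ij} v_j with v = (-19, -131, -77, 114):
  c_1 = -8*-19 + -27*-131 + -35*-77 + -56*114 = 0
  c_2 = 2*-19 + 6*-131 + 7*-77 + 12*114 = 5
  c_3 = -4*-19 + -13*-131 + -17*-77 + -27*114 = 10
  c_4 = 3*-19 + 9*-131 + 12*-77 + 19*114 = 6
p = 11; digits c_i = Σ_j d_{ij}·11^j, 0 ≤ d_{ij} < 11:
  c_1 = 0
  c_2 = 5 = 5·11^0
  c_3 = 10 = 10·11^0
  c_4 = 6 = 6·11^0
Factor λ_0 = (0, 5, 10, 6)

((0, 5, 10, 6),)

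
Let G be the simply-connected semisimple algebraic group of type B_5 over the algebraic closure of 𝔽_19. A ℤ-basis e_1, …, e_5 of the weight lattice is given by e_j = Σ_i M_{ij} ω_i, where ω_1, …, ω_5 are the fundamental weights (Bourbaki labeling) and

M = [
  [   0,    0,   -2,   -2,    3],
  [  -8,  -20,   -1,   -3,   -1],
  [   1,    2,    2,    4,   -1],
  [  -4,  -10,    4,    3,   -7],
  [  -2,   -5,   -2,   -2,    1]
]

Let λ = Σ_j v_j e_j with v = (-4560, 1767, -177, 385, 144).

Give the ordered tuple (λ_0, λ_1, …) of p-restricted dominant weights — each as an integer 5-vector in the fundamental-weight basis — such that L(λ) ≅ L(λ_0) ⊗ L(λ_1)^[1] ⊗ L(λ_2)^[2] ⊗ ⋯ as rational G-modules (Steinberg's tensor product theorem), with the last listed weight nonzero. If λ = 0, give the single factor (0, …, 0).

((16, 18, 16, 9, 13),)

In the fundamental-weight basis, λ has coordinates c = M·v (v = (-4560, 1767, -177, 385, 144)):
  c_1 = 0*-4560 + 0*1767 + -2*-177 + -2*385 + 3*144 = 16
  c_2 = -8*-4560 + -20*1767 + -1*-177 + -3*385 + -1*144 = 18
  c_3 = 1*-4560 + 2*1767 + 2*-177 + 4*385 + -1*144 = 16
  c_4 = -4*-4560 + -10*1767 + 4*-177 + 3*385 + -7*144 = 9
  c_5 = -2*-4560 + -5*1767 + -2*-177 + -2*385 + 1*144 = 13
Base-19 expansion of each c_i:
  c_1 = 16 = 16·19^0
  c_2 = 18 = 18·19^0
  c_3 = 16 = 16·19^0
  c_4 = 9 = 9·19^0
  c_5 = 13 = 13·19^0
Factor λ_0 = (16, 18, 16, 9, 13)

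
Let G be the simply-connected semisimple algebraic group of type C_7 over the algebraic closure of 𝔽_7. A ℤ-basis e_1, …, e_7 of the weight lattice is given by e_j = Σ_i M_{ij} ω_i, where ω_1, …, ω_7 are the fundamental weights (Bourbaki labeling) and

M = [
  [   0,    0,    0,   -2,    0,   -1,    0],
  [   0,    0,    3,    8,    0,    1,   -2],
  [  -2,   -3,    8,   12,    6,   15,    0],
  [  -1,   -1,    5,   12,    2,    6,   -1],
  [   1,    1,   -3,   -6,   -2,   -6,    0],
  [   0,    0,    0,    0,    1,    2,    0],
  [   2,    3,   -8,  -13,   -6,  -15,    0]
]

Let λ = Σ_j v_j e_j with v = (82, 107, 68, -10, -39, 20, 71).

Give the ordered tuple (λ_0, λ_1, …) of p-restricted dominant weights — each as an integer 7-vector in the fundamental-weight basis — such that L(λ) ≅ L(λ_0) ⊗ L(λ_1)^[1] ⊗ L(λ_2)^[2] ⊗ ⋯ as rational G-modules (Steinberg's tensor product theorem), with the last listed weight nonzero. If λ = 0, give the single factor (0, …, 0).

Compute c_i = Σ_j M_{ij} v_j with v = (82, 107, 68, -10, -39, 20, 71):
  c_1 = (0)·(82) + (0)·(107) + (0)·(68) + (-2)·(-10) + (0)·(-39) + (-1)·(20) + (0)·(71) = 0
  c_2 = (0)·(82) + (0)·(107) + (3)·(68) + (8)·(-10) + (0)·(-39) + (1)·(20) + (-2)·(71) = 2
  c_3 = (-2)·(82) + (-3)·(107) + (8)·(68) + (12)·(-10) + (6)·(-39) + (15)·(20) + (0)·(71) = 5
  c_4 = (-1)·(82) + (-1)·(107) + (5)·(68) + (12)·(-10) + (2)·(-39) + (6)·(20) + (-1)·(71) = 2
  c_5 = (1)·(82) + (1)·(107) + (-3)·(68) + (-6)·(-10) + (-2)·(-39) + (-6)·(20) + (0)·(71) = 3
  c_6 = (0)·(82) + (0)·(107) + (0)·(68) + (0)·(-10) + (1)·(-39) + (2)·(20) + (0)·(71) = 1
  c_7 = (2)·(82) + (3)·(107) + (-8)·(68) + (-13)·(-10) + (-6)·(-39) + (-15)·(20) + (0)·(71) = 5
Base-7 expansion of each c_i:
  c_1 = 0
  c_2 = 2 = 2·7^0
  c_3 = 5 = 5·7^0
  c_4 = 2 = 2·7^0
  c_5 = 3 = 3·7^0
  c_6 = 1 = 1·7^0
  c_7 = 5 = 5·7^0
Factor λ_0 = (0, 2, 5, 2, 3, 1, 5)

((0, 2, 5, 2, 3, 1, 5),)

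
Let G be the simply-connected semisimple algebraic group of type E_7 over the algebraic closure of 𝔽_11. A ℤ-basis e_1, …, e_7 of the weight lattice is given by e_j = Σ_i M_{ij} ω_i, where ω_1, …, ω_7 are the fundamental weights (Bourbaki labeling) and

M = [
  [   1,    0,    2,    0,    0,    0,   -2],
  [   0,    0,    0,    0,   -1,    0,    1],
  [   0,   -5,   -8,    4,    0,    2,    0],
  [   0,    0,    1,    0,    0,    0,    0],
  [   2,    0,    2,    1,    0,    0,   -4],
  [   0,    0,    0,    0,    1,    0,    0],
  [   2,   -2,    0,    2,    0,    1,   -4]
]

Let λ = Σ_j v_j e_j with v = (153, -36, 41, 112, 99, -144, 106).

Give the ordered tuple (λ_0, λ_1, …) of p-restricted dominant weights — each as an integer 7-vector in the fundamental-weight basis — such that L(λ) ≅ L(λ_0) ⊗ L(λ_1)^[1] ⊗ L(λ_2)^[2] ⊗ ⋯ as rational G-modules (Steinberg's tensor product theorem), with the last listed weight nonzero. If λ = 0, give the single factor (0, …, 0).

In the fundamental-weight basis, λ has coordinates c = M·v (v = (153, -36, 41, 112, 99, -144, 106)):
  c_1 = 1*153 + 0*-36 + 2*41 + 0*112 + 0*99 + 0*-144 + -2*106 = 23
  c_2 = 0*153 + 0*-36 + 0*41 + 0*112 + -1*99 + 0*-144 + 1*106 = 7
  c_3 = 0*153 + -5*-36 + -8*41 + 4*112 + 0*99 + 2*-144 + 0*106 = 12
  c_4 = 0*153 + 0*-36 + 1*41 + 0*112 + 0*99 + 0*-144 + 0*106 = 41
  c_5 = 2*153 + 0*-36 + 2*41 + 1*112 + 0*99 + 0*-144 + -4*106 = 76
  c_6 = 0*153 + 0*-36 + 0*41 + 0*112 + 1*99 + 0*-144 + 0*106 = 99
  c_7 = 2*153 + -2*-36 + 0*41 + 2*112 + 0*99 + 1*-144 + -4*106 = 34
Expand coordinatewise in base 11:
  c_1 = 23 = 1·11^0 + 2·11^1
  c_2 = 7 = 7·11^0
  c_3 = 12 = 1·11^0 + 1·11^1
  c_4 = 41 = 8·11^0 + 3·11^1
  c_5 = 76 = 10·11^0 + 6·11^1
  c_6 = 99 = 0·11^0 + 9·11^1
  c_7 = 34 = 1·11^0 + 3·11^1
p-restricted factor λ_0 = (1, 7, 1, 8, 10, 0, 1)
p-restricted factor λ_1 = (2, 0, 1, 3, 6, 9, 3)

((1, 7, 1, 8, 10, 0, 1), (2, 0, 1, 3, 6, 9, 3))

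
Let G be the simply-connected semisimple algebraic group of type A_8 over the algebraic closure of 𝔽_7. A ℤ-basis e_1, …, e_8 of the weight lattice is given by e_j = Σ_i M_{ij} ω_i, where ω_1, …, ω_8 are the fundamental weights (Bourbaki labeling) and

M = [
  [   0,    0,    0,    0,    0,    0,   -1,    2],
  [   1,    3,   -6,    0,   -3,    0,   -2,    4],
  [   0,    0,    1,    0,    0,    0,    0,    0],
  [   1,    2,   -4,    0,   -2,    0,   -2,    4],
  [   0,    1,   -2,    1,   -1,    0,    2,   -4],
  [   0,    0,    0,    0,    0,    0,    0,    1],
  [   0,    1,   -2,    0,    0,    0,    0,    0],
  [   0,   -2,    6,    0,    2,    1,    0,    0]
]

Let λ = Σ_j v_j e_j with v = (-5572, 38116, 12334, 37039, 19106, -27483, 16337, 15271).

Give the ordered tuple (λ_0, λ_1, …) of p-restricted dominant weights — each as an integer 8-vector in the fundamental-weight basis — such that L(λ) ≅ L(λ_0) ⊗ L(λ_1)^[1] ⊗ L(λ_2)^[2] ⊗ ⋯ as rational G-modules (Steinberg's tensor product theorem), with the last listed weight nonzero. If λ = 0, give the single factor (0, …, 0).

((2, 5, 0, 0, 3, 4, 1, 3), (6, 4, 5, 1, 4, 4, 3, 3), (2, 0, 6, 4, 4, 3, 1, 5), (6, 3, 0, 5, 1, 2, 4, 3), (5, 2, 5, 4, 1, 6, 5, 3))

In the fundamental-weight basis, λ has coordinates c = M·v (v = (-5572, 38116, 12334, 37039, 19106, -27483, 16337, 15271)):
  c_1 = 0*-5572 + 0*38116 + 0*12334 + 0*37039 + 0*19106 + 0*-27483 + -1*16337 + 2*15271 = 14205
  c_2 = 1*-5572 + 3*38116 + -6*12334 + 0*37039 + -3*19106 + 0*-27483 + -2*16337 + 4*15271 = 5864
  c_3 = 0*-5572 + 0*38116 + 1*12334 + 0*37039 + 0*19106 + 0*-27483 + 0*16337 + 0*15271 = 12334
  c_4 = 1*-5572 + 2*38116 + -4*12334 + 0*37039 + -2*19106 + 0*-27483 + -2*16337 + 4*15271 = 11522
  c_5 = 0*-5572 + 1*38116 + -2*12334 + 1*37039 + -1*19106 + 0*-27483 + 2*16337 + -4*15271 = 2971
  c_6 = 0*-5572 + 0*38116 + 0*12334 + 0*37039 + 0*19106 + 0*-27483 + 0*16337 + 1*15271 = 15271
  c_7 = 0*-5572 + 1*38116 + -2*12334 + 0*37039 + 0*19106 + 0*-27483 + 0*16337 + 0*15271 = 13448
  c_8 = 0*-5572 + -2*38116 + 6*12334 + 0*37039 + 2*19106 + 1*-27483 + 0*16337 + 0*15271 = 8501
Expand coordinatewise in base 7:
  c_1 = 14205 = 2·7^0 + 6·7^1 + 2·7^2 + 6·7^3 + 5·7^4
  c_2 = 5864 = 5·7^0 + 4·7^1 + 0·7^2 + 3·7^3 + 2·7^4
  c_3 = 12334 = 0·7^0 + 5·7^1 + 6·7^2 + 0·7^3 + 5·7^4
  c_4 = 11522 = 0·7^0 + 1·7^1 + 4·7^2 + 5·7^3 + 4·7^4
  c_5 = 2971 = 3·7^0 + 4·7^1 + 4·7^2 + 1·7^3 + 1·7^4
  c_6 = 15271 = 4·7^0 + 4·7^1 + 3·7^2 + 2·7^3 + 6·7^4
  c_7 = 13448 = 1·7^0 + 3·7^1 + 1·7^2 + 4·7^3 + 5·7^4
  c_8 = 8501 = 3·7^0 + 3·7^1 + 5·7^2 + 3·7^3 + 3·7^4
Factor λ_0 = (2, 5, 0, 0, 3, 4, 1, 3)
Factor λ_1 = (6, 4, 5, 1, 4, 4, 3, 3)
Factor λ_2 = (2, 0, 6, 4, 4, 3, 1, 5)
Factor λ_3 = (6, 3, 0, 5, 1, 2, 4, 3)
Factor λ_4 = (5, 2, 5, 4, 1, 6, 5, 3)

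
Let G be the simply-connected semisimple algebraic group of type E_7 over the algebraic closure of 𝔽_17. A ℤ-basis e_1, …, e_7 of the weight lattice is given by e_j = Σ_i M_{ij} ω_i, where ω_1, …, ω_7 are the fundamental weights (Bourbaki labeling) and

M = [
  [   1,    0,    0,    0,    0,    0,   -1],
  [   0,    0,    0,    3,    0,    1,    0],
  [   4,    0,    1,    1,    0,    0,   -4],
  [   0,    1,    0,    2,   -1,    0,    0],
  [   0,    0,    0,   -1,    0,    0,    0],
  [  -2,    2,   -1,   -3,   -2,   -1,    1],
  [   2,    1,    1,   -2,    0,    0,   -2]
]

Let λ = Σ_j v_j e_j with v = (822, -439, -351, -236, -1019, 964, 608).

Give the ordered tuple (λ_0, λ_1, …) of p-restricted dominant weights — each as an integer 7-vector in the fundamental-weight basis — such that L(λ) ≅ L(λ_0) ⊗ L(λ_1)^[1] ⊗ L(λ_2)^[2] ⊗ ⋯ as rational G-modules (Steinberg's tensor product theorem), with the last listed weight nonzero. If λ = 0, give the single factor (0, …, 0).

((10, 1, 14, 6, 15, 15, 8), (12, 15, 15, 6, 13, 12, 6))

Converting to the ω-basis (c_i = row i of M dotted with v = (822, -439, -351, -236, -1019, 964, 608)):
  c_1 = 1·822 + (0)·(-439) + (0)·(-351) + (0)·(-236) + (0)·(-1019) + 0·964 + (-1)·(608) = 214
  c_2 = 0·822 + (0)·(-439) + (0)·(-351) + (3)·(-236) + (0)·(-1019) + 1·964 + 0·608 = 256
  c_3 = 4·822 + (0)·(-439) + (1)·(-351) + (1)·(-236) + (0)·(-1019) + 0·964 + (-4)·(608) = 269
  c_4 = 0·822 + (1)·(-439) + (0)·(-351) + (2)·(-236) + (-1)·(-1019) + 0·964 + 0·608 = 108
  c_5 = 0·822 + (0)·(-439) + (0)·(-351) + (-1)·(-236) + (0)·(-1019) + 0·964 + 0·608 = 236
  c_6 = (-2)·(822) + (2)·(-439) + (-1)·(-351) + (-3)·(-236) + (-2)·(-1019) + (-1)·(964) + 1·608 = 219
  c_7 = 2·822 + (1)·(-439) + (1)·(-351) + (-2)·(-236) + (0)·(-1019) + 0·964 + (-2)·(608) = 110
Expand coordinatewise in base 17:
  c_1 = 214 = 10·17^0 + 12·17^1
  c_2 = 256 = 1·17^0 + 15·17^1
  c_3 = 269 = 14·17^0 + 15·17^1
  c_4 = 108 = 6·17^0 + 6·17^1
  c_5 = 236 = 15·17^0 + 13·17^1
  c_6 = 219 = 15·17^0 + 12·17^1
  c_7 = 110 = 8·17^0 + 6·17^1
p-restricted factor λ_0 = (10, 1, 14, 6, 15, 15, 8)
p-restricted factor λ_1 = (12, 15, 15, 6, 13, 12, 6)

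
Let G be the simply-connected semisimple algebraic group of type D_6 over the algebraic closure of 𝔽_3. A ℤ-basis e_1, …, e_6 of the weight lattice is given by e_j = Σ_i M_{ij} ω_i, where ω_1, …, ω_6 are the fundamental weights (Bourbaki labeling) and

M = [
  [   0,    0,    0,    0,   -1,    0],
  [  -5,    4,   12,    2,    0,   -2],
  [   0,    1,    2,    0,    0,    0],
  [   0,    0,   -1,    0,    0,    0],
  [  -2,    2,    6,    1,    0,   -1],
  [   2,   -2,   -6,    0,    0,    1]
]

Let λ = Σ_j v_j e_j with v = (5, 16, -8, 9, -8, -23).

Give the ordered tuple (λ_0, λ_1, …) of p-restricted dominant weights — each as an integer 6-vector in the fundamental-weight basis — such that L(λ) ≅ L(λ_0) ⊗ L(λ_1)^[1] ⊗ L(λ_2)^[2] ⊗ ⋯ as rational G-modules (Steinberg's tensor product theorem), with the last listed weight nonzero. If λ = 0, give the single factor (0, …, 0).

Converting to the ω-basis (c_i = row i of M dotted with v = (5, 16, -8, 9, -8, -23)):
  c_1 = 0·5 + 0·16 + (0)·(-8) + 0·9 + (-1)·(-8) + (0)·(-23) = 8
  c_2 = (-5)·(5) + 4·16 + (12)·(-8) + 2·9 + (0)·(-8) + (-2)·(-23) = 7
  c_3 = 0·5 + 1·16 + (2)·(-8) + 0·9 + (0)·(-8) + (0)·(-23) = 0
  c_4 = 0·5 + 0·16 + (-1)·(-8) + 0·9 + (0)·(-8) + (0)·(-23) = 8
  c_5 = (-2)·(5) + 2·16 + (6)·(-8) + 1·9 + (0)·(-8) + (-1)·(-23) = 6
  c_6 = 2·5 + (-2)·(16) + (-6)·(-8) + 0·9 + (0)·(-8) + (1)·(-23) = 3
Expand coordinatewise in base 3:
  c_1 = 8 = 2·3^0 + 2·3^1
  c_2 = 7 = 1·3^0 + 2·3^1
  c_3 = 0
  c_4 = 8 = 2·3^0 + 2·3^1
  c_5 = 6 = 0·3^0 + 2·3^1
  c_6 = 3 = 0·3^0 + 1·3^1
λ_0 = (2, 1, 0, 2, 0, 0)
λ_1 = (2, 2, 0, 2, 2, 1)

((2, 1, 0, 2, 0, 0), (2, 2, 0, 2, 2, 1))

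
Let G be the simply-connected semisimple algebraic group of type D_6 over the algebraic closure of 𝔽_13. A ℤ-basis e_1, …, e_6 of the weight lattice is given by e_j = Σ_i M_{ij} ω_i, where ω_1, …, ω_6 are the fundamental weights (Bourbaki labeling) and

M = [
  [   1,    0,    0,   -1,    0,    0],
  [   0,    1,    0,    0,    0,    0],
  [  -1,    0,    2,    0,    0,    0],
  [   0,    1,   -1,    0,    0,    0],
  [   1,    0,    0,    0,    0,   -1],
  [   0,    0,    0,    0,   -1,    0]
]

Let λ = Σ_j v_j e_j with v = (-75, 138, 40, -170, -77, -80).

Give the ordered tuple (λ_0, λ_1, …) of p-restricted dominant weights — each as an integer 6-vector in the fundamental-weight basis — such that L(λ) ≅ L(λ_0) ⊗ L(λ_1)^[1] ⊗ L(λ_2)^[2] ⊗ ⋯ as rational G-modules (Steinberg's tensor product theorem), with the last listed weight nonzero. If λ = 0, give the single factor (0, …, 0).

In the fundamental-weight basis, λ has coordinates c = M·v (v = (-75, 138, 40, -170, -77, -80)):
  c_1 = (1)·(-75) + 0·138 + 0·40 + (-1)·(-170) + (0)·(-77) + (0)·(-80) = 95
  c_2 = (0)·(-75) + 1·138 + 0·40 + (0)·(-170) + (0)·(-77) + (0)·(-80) = 138
  c_3 = (-1)·(-75) + 0·138 + 2·40 + (0)·(-170) + (0)·(-77) + (0)·(-80) = 155
  c_4 = (0)·(-75) + 1·138 + (-1)·(40) + (0)·(-170) + (0)·(-77) + (0)·(-80) = 98
  c_5 = (1)·(-75) + 0·138 + 0·40 + (0)·(-170) + (0)·(-77) + (-1)·(-80) = 5
  c_6 = (0)·(-75) + 0·138 + 0·40 + (0)·(-170) + (-1)·(-77) + (0)·(-80) = 77
Base-13 expansion of each c_i:
  c_1 = 95 = 4·13^0 + 7·13^1
  c_2 = 138 = 8·13^0 + 10·13^1
  c_3 = 155 = 12·13^0 + 11·13^1
  c_4 = 98 = 7·13^0 + 7·13^1
  c_5 = 5 = 5·13^0
  c_6 = 77 = 12·13^0 + 5·13^1
λ_0 = (4, 8, 12, 7, 5, 12)
λ_1 = (7, 10, 11, 7, 0, 5)

((4, 8, 12, 7, 5, 12), (7, 10, 11, 7, 0, 5))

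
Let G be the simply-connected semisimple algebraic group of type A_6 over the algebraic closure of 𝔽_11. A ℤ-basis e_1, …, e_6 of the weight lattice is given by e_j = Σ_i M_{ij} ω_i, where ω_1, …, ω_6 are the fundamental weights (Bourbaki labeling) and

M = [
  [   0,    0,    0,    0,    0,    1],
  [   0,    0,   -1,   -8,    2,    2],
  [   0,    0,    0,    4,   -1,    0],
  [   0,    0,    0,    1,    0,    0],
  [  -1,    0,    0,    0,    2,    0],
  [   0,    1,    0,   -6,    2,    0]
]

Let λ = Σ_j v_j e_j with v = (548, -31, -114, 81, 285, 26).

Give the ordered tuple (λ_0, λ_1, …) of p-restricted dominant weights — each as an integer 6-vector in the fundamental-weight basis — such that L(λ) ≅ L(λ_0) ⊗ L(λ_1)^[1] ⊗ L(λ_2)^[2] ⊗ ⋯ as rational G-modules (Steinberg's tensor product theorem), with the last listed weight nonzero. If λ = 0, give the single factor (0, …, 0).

Converting to the ω-basis (c_i = row i of M dotted with v = (548, -31, -114, 81, 285, 26)):
  c_1 = (0)·(548) + (0)·(-31) + (0)·(-114) + (0)·(81) + (0)·(285) + (1)·(26) = 26
  c_2 = (0)·(548) + (0)·(-31) + (-1)·(-114) + (-8)·(81) + (2)·(285) + (2)·(26) = 88
  c_3 = (0)·(548) + (0)·(-31) + (0)·(-114) + (4)·(81) + (-1)·(285) + (0)·(26) = 39
  c_4 = (0)·(548) + (0)·(-31) + (0)·(-114) + (1)·(81) + (0)·(285) + (0)·(26) = 81
  c_5 = (-1)·(548) + (0)·(-31) + (0)·(-114) + (0)·(81) + (2)·(285) + (0)·(26) = 22
  c_6 = (0)·(548) + (1)·(-31) + (0)·(-114) + (-6)·(81) + (2)·(285) + (0)·(26) = 53
Expand coordinatewise in base 11:
  c_1 = 26 = 4·11^0 + 2·11^1
  c_2 = 88 = 0·11^0 + 8·11^1
  c_3 = 39 = 6·11^0 + 3·11^1
  c_4 = 81 = 4·11^0 + 7·11^1
  c_5 = 22 = 0·11^0 + 2·11^1
  c_6 = 53 = 9·11^0 + 4·11^1
p-restricted factor λ_0 = (4, 0, 6, 4, 0, 9)
p-restricted factor λ_1 = (2, 8, 3, 7, 2, 4)

((4, 0, 6, 4, 0, 9), (2, 8, 3, 7, 2, 4))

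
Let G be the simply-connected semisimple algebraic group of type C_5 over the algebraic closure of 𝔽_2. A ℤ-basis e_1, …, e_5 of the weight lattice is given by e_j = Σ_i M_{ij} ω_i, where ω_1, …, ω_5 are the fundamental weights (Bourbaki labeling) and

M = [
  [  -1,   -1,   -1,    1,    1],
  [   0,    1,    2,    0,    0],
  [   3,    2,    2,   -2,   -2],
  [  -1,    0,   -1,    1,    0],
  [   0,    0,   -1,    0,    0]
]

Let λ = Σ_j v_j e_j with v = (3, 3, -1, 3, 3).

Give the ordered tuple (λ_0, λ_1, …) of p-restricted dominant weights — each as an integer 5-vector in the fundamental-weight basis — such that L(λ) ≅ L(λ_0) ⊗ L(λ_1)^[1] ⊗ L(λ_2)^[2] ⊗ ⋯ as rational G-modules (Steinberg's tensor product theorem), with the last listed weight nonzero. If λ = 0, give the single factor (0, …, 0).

((1, 1, 1, 1, 1),)

ω-coordinates c = M·v, v = (3, 3, -1, 3, 3):
  c_1 = (-1)·(3) + (-1)·(3) + (-1)·(-1) + (1)·(3) + (1)·(3) = 1
  c_2 = (0)·(3) + (1)·(3) + (2)·(-1) + (0)·(3) + (0)·(3) = 1
  c_3 = (3)·(3) + (2)·(3) + (2)·(-1) + (-2)·(3) + (-2)·(3) = 1
  c_4 = (-1)·(3) + (0)·(3) + (-1)·(-1) + (1)·(3) + (0)·(3) = 1
  c_5 = (0)·(3) + (0)·(3) + (-1)·(-1) + (0)·(3) + (0)·(3) = 1
Writing each c_i in base p = 2:
  c_1 = 1 = 1·2^0
  c_2 = 1 = 1·2^0
  c_3 = 1 = 1·2^0
  c_4 = 1 = 1·2^0
  c_5 = 1 = 1·2^0
Factor λ_0 = (1, 1, 1, 1, 1)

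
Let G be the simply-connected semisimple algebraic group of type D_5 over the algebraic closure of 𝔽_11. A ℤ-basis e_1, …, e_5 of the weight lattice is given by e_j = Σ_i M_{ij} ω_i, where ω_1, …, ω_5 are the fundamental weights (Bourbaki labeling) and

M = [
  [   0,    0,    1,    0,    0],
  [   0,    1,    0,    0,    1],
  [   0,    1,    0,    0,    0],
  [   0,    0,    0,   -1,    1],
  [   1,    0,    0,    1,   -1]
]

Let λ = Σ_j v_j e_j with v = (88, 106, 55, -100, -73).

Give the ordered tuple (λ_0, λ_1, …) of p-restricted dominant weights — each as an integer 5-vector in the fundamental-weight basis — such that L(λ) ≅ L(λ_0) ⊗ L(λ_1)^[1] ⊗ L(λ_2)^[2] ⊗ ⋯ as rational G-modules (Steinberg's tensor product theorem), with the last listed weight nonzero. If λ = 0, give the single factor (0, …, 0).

((0, 0, 7, 5, 6), (5, 3, 9, 2, 5))

ω-coordinates c = M·v, v = (88, 106, 55, -100, -73):
  c_1 = 0*88 + 0*106 + 1*55 + 0*-100 + 0*-73 = 55
  c_2 = 0*88 + 1*106 + 0*55 + 0*-100 + 1*-73 = 33
  c_3 = 0*88 + 1*106 + 0*55 + 0*-100 + 0*-73 = 106
  c_4 = 0*88 + 0*106 + 0*55 + -1*-100 + 1*-73 = 27
  c_5 = 1*88 + 0*106 + 0*55 + 1*-100 + -1*-73 = 61
Writing each c_i in base p = 11:
  c_1 = 55 = 0·11^0 + 5·11^1
  c_2 = 33 = 0·11^0 + 3·11^1
  c_3 = 106 = 7·11^0 + 9·11^1
  c_4 = 27 = 5·11^0 + 2·11^1
  c_5 = 61 = 6·11^0 + 5·11^1
λ_0 = (0, 0, 7, 5, 6)
λ_1 = (5, 3, 9, 2, 5)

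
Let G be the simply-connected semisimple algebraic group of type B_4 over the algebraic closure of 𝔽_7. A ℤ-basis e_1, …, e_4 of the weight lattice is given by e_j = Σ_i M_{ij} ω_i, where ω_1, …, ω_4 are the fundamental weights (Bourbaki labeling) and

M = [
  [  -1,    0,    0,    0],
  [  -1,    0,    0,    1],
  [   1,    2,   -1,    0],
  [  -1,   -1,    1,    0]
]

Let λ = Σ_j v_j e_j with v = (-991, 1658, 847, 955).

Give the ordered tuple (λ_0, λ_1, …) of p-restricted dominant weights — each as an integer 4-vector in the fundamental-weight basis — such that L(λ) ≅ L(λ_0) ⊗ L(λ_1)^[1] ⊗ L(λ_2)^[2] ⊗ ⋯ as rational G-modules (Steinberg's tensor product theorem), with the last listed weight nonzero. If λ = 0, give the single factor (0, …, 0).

((4, 0, 1, 5), (1, 5, 1, 4), (6, 4, 2, 3), (2, 5, 4, 0))

ω-coordinates c = M·v, v = (-991, 1658, 847, 955):
  c_1 = (-1)·(-991) + (0)·(1658) + (0)·(847) + (0)·(955) = 991
  c_2 = (-1)·(-991) + (0)·(1658) + (0)·(847) + (1)·(955) = 1946
  c_3 = (1)·(-991) + (2)·(1658) + (-1)·(847) + (0)·(955) = 1478
  c_4 = (-1)·(-991) + (-1)·(1658) + (1)·(847) + (0)·(955) = 180
p = 7; digits c_i = Σ_j d_{ij}·7^j, 0 ≤ d_{ij} < 7:
  c_1 = 991 = 4·7^0 + 1·7^1 + 6·7^2 + 2·7^3
  c_2 = 1946 = 0·7^0 + 5·7^1 + 4·7^2 + 5·7^3
  c_3 = 1478 = 1·7^0 + 1·7^1 + 2·7^2 + 4·7^3
  c_4 = 180 = 5·7^0 + 4·7^1 + 3·7^2
Factor λ_0 = (4, 0, 1, 5)
Factor λ_1 = (1, 5, 1, 4)
Factor λ_2 = (6, 4, 2, 3)
Factor λ_3 = (2, 5, 4, 0)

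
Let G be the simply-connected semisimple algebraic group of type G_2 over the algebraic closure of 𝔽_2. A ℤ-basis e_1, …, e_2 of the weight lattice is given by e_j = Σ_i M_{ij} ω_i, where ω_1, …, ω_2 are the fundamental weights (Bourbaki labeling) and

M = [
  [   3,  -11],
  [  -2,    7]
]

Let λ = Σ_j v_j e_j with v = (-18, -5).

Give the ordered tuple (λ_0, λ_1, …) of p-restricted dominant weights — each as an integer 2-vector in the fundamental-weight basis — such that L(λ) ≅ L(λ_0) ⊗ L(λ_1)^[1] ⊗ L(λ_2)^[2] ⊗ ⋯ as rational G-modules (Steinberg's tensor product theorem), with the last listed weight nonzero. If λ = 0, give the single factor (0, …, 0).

ω-coordinates c = M·v, v = (-18, -5):
  c_1 = (3)·(-18) + (-11)·(-5) = 1
  c_2 = (-2)·(-18) + (7)·(-5) = 1
Expand coordinatewise in base 2:
  c_1 = 1 = 1·2^0
  c_2 = 1 = 1·2^0
p-restricted factor λ_0 = (1, 1)

((1, 1),)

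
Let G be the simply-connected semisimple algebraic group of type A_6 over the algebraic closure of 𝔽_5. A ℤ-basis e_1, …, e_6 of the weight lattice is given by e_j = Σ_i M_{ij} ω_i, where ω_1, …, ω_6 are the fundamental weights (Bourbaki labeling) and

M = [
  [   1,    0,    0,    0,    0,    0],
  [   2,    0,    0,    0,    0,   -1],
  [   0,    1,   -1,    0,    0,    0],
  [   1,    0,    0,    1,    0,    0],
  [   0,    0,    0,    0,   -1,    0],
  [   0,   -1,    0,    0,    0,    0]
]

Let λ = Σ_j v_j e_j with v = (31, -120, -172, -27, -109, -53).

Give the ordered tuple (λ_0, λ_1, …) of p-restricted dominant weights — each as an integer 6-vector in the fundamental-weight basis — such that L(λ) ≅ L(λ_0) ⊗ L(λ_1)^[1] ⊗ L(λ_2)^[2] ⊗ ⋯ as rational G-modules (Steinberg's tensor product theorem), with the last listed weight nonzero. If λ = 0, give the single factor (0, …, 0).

ω-coordinates c = M·v, v = (31, -120, -172, -27, -109, -53):
  c_1 = (1)·(31) + (0)·(-120) + (0)·(-172) + (0)·(-27) + (0)·(-109) + (0)·(-53) = 31
  c_2 = (2)·(31) + (0)·(-120) + (0)·(-172) + (0)·(-27) + (0)·(-109) + (-1)·(-53) = 115
  c_3 = (0)·(31) + (1)·(-120) + (-1)·(-172) + (0)·(-27) + (0)·(-109) + (0)·(-53) = 52
  c_4 = (1)·(31) + (0)·(-120) + (0)·(-172) + (1)·(-27) + (0)·(-109) + (0)·(-53) = 4
  c_5 = (0)·(31) + (0)·(-120) + (0)·(-172) + (0)·(-27) + (-1)·(-109) + (0)·(-53) = 109
  c_6 = (0)·(31) + (-1)·(-120) + (0)·(-172) + (0)·(-27) + (0)·(-109) + (0)·(-53) = 120
Writing each c_i in base p = 5:
  c_1 = 31 = 1·5^0 + 1·5^1 + 1·5^2
  c_2 = 115 = 0·5^0 + 3·5^1 + 4·5^2
  c_3 = 52 = 2·5^0 + 0·5^1 + 2·5^2
  c_4 = 4 = 4·5^0
  c_5 = 109 = 4·5^0 + 1·5^1 + 4·5^2
  c_6 = 120 = 0·5^0 + 4·5^1 + 4·5^2
Factor λ_0 = (1, 0, 2, 4, 4, 0)
Factor λ_1 = (1, 3, 0, 0, 1, 4)
Factor λ_2 = (1, 4, 2, 0, 4, 4)

((1, 0, 2, 4, 4, 0), (1, 3, 0, 0, 1, 4), (1, 4, 2, 0, 4, 4))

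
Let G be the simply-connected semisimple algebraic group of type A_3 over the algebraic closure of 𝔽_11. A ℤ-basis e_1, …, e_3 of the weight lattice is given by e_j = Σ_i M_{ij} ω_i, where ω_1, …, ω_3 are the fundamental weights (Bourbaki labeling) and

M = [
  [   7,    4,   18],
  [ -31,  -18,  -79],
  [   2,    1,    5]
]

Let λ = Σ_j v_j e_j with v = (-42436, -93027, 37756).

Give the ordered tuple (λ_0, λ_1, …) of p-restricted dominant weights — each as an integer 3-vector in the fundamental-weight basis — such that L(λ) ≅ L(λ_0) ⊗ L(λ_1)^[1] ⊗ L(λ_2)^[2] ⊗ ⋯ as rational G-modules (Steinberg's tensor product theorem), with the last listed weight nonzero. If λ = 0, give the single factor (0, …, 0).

((9, 7, 2), (3, 1, 10), (9, 5, 1), (7, 5, 8))

ω-coordinates c = M·v, v = (-42436, -93027, 37756):
  c_1 = (7)·(-42436) + (4)·(-93027) + (18)·(37756) = 10448
  c_2 = (-31)·(-42436) + (-18)·(-93027) + (-79)·(37756) = 7278
  c_3 = (2)·(-42436) + (1)·(-93027) + (5)·(37756) = 10881
Writing each c_i in base p = 11:
  c_1 = 10448 = 9·11^0 + 3·11^1 + 9·11^2 + 7·11^3
  c_2 = 7278 = 7·11^0 + 1·11^1 + 5·11^2 + 5·11^3
  c_3 = 10881 = 2·11^0 + 10·11^1 + 1·11^2 + 8·11^3
p-restricted factor λ_0 = (9, 7, 2)
p-restricted factor λ_1 = (3, 1, 10)
p-restricted factor λ_2 = (9, 5, 1)
p-restricted factor λ_3 = (7, 5, 8)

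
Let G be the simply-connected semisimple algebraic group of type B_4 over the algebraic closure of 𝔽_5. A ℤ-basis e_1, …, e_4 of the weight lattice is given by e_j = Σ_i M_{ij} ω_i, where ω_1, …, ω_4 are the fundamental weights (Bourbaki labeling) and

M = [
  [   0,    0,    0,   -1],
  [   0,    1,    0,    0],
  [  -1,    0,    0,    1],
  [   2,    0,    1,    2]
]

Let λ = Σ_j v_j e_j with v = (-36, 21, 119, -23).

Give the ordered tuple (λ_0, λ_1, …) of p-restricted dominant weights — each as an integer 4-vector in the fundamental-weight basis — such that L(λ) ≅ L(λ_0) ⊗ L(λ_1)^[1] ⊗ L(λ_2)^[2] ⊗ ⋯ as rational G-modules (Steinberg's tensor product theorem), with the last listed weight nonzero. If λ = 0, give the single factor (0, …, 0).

In the fundamental-weight basis, λ has coordinates c = M·v (v = (-36, 21, 119, -23)):
  c_1 = (0)·(-36) + 0·21 + 0·119 + (-1)·(-23) = 23
  c_2 = (0)·(-36) + 1·21 + 0·119 + (0)·(-23) = 21
  c_3 = (-1)·(-36) + 0·21 + 0·119 + (1)·(-23) = 13
  c_4 = (2)·(-36) + 0·21 + 1·119 + (2)·(-23) = 1
p = 5; digits c_i = Σ_j d_{ij}·5^j, 0 ≤ d_{ij} < 5:
  c_1 = 23 = 3·5^0 + 4·5^1
  c_2 = 21 = 1·5^0 + 4·5^1
  c_3 = 13 = 3·5^0 + 2·5^1
  c_4 = 1 = 1·5^0
Factor λ_0 = (3, 1, 3, 1)
Factor λ_1 = (4, 4, 2, 0)

((3, 1, 3, 1), (4, 4, 2, 0))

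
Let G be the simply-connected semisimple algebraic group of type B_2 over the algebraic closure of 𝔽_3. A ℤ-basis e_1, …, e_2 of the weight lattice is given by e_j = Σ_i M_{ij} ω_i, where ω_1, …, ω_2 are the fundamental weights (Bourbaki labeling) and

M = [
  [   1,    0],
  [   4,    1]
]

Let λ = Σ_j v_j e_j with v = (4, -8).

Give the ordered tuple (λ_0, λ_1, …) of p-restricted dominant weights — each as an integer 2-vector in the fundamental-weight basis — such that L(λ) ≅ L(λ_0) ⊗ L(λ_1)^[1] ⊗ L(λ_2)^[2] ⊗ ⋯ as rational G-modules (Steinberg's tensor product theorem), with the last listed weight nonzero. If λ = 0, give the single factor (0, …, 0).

Converting to the ω-basis (c_i = row i of M dotted with v = (4, -8)):
  c_1 = 1*4 + 0*-8 = 4
  c_2 = 4*4 + 1*-8 = 8
Writing each c_i in base p = 3:
  c_1 = 4 = 1·3^0 + 1·3^1
  c_2 = 8 = 2·3^0 + 2·3^1
λ_0 = (1, 2)
λ_1 = (1, 2)

((1, 2), (1, 2))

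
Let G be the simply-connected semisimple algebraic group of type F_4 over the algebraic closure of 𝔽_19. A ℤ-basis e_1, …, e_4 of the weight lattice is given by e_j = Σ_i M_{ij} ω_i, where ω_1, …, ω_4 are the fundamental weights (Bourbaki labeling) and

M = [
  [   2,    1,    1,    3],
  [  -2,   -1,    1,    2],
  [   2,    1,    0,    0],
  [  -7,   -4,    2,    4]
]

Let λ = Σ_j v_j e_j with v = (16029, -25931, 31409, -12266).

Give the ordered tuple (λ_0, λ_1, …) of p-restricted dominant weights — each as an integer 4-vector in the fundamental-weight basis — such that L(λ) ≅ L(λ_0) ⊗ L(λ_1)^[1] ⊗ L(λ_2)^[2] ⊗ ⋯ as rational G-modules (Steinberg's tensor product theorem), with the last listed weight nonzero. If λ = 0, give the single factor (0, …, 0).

In the fundamental-weight basis, λ has coordinates c = M·v (v = (16029, -25931, 31409, -12266)):
  c_1 = 2*16029 + 1*-25931 + 1*31409 + 3*-12266 = 738
  c_2 = -2*16029 + -1*-25931 + 1*31409 + 2*-12266 = 750
  c_3 = 2*16029 + 1*-25931 + 0*31409 + 0*-12266 = 6127
  c_4 = -7*16029 + -4*-25931 + 2*31409 + 4*-12266 = 5275
Writing each c_i in base p = 19:
  c_1 = 738 = 16·19^0 + 0·19^1 + 2·19^2
  c_2 = 750 = 9·19^0 + 1·19^1 + 2·19^2
  c_3 = 6127 = 9·19^0 + 18·19^1 + 16·19^2
  c_4 = 5275 = 12·19^0 + 11·19^1 + 14·19^2
λ_0 = (16, 9, 9, 12)
λ_1 = (0, 1, 18, 11)
λ_2 = (2, 2, 16, 14)

((16, 9, 9, 12), (0, 1, 18, 11), (2, 2, 16, 14))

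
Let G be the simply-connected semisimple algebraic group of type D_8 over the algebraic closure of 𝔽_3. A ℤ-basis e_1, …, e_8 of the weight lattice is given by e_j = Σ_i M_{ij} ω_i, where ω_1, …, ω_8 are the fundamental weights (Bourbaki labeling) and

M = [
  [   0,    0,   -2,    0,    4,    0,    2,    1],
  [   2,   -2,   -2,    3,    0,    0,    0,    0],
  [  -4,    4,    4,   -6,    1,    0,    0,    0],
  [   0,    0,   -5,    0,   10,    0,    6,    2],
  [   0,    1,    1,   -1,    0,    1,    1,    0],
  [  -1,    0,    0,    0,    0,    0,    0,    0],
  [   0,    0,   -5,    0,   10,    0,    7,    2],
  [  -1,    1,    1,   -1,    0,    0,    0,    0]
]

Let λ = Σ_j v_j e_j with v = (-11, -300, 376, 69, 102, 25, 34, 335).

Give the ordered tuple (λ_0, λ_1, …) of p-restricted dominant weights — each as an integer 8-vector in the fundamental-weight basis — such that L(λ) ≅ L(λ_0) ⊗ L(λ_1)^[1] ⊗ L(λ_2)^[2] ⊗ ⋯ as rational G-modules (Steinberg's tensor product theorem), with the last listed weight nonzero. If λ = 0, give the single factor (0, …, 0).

In the fundamental-weight basis, λ has coordinates c = M·v (v = (-11, -300, 376, 69, 102, 25, 34, 335)):
  c_1 = (0)·(-11) + (0)·(-300) + (-2)·(376) + 0·69 + 4·102 + 0·25 + 2·34 + 1·335 = 59
  c_2 = (2)·(-11) + (-2)·(-300) + (-2)·(376) + 3·69 + 0·102 + 0·25 + 0·34 + 0·335 = 33
  c_3 = (-4)·(-11) + (4)·(-300) + 4·376 + (-6)·(69) + 1·102 + 0·25 + 0·34 + 0·335 = 36
  c_4 = (0)·(-11) + (0)·(-300) + (-5)·(376) + 0·69 + 10·102 + 0·25 + 6·34 + 2·335 = 14
  c_5 = (0)·(-11) + (1)·(-300) + 1·376 + (-1)·(69) + 0·102 + 1·25 + 1·34 + 0·335 = 66
  c_6 = (-1)·(-11) + (0)·(-300) + 0·376 + 0·69 + 0·102 + 0·25 + 0·34 + 0·335 = 11
  c_7 = (0)·(-11) + (0)·(-300) + (-5)·(376) + 0·69 + 10·102 + 0·25 + 7·34 + 2·335 = 48
  c_8 = (-1)·(-11) + (1)·(-300) + 1·376 + (-1)·(69) + 0·102 + 0·25 + 0·34 + 0·335 = 18
Expand coordinatewise in base 3:
  c_1 = 59 = 2·3^0 + 1·3^1 + 0·3^2 + 2·3^3
  c_2 = 33 = 0·3^0 + 2·3^1 + 0·3^2 + 1·3^3
  c_3 = 36 = 0·3^0 + 0·3^1 + 1·3^2 + 1·3^3
  c_4 = 14 = 2·3^0 + 1·3^1 + 1·3^2
  c_5 = 66 = 0·3^0 + 1·3^1 + 1·3^2 + 2·3^3
  c_6 = 11 = 2·3^0 + 0·3^1 + 1·3^2
  c_7 = 48 = 0·3^0 + 1·3^1 + 2·3^2 + 1·3^3
  c_8 = 18 = 0·3^0 + 0·3^1 + 2·3^2
λ_0 = (2, 0, 0, 2, 0, 2, 0, 0)
λ_1 = (1, 2, 0, 1, 1, 0, 1, 0)
λ_2 = (0, 0, 1, 1, 1, 1, 2, 2)
λ_3 = (2, 1, 1, 0, 2, 0, 1, 0)

((2, 0, 0, 2, 0, 2, 0, 0), (1, 2, 0, 1, 1, 0, 1, 0), (0, 0, 1, 1, 1, 1, 2, 2), (2, 1, 1, 0, 2, 0, 1, 0))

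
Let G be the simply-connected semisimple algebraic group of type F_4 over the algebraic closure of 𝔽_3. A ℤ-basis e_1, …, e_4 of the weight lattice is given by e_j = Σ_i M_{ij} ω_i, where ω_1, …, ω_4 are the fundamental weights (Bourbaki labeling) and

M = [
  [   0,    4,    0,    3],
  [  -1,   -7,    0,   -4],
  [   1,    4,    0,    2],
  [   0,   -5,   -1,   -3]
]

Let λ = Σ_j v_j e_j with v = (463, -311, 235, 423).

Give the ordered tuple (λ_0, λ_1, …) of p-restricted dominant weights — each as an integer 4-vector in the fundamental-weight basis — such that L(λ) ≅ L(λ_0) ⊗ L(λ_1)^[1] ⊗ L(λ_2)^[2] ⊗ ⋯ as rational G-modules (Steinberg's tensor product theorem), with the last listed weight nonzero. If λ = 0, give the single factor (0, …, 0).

In the fundamental-weight basis, λ has coordinates c = M·v (v = (463, -311, 235, 423)):
  c_1 = 0·463 + (4)·(-311) + 0·235 + 3·423 = 25
  c_2 = (-1)·(463) + (-7)·(-311) + 0·235 + (-4)·(423) = 22
  c_3 = 1·463 + (4)·(-311) + 0·235 + 2·423 = 65
  c_4 = 0·463 + (-5)·(-311) + (-1)·(235) + (-3)·(423) = 51
p = 3; digits c_i = Σ_j d_{ij}·3^j, 0 ≤ d_{ij} < 3:
  c_1 = 25 = 1·3^0 + 2·3^1 + 2·3^2
  c_2 = 22 = 1·3^0 + 1·3^1 + 2·3^2
  c_3 = 65 = 2·3^0 + 0·3^1 + 1·3^2 + 2·3^3
  c_4 = 51 = 0·3^0 + 2·3^1 + 2·3^2 + 1·3^3
p-restricted factor λ_0 = (1, 1, 2, 0)
p-restricted factor λ_1 = (2, 1, 0, 2)
p-restricted factor λ_2 = (2, 2, 1, 2)
p-restricted factor λ_3 = (0, 0, 2, 1)

((1, 1, 2, 0), (2, 1, 0, 2), (2, 2, 1, 2), (0, 0, 2, 1))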